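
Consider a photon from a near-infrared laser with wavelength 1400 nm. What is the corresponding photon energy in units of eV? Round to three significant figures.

0.886 eV

(h = 6.62607015·10^-34 J·s, c = 2.99792458·10^8 m/s, 1 eV = 1.602176634·10^-19 J.)
In SI units: λ = 1400 nm = 1.4·10^-6 m.
For a photon E = hc/λ, so E = 1.419·10^-19 J.
Converting to eV: E = 0.8856 eV ≈ 0.886 eV.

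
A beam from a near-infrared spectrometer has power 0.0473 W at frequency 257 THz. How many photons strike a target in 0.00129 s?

3.58 × 10^14 photons

Total energy: E_total = P·t = 0.0473 × 0.00129 = 6.102 × 10^-5 J.
Per-photon energy: E = 1.703 × 10^-19 J.
N = E_total / E_photon = 3.58 × 10^14.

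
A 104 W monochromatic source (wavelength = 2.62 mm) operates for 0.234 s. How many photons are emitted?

3.21e23 photons

Total energy: E_total = P·t = 104 × 0.234 = 24.34 J.
Per-photon energy: E = 7.582e-23 J.
N = E_total / E_photon = 3.21e23.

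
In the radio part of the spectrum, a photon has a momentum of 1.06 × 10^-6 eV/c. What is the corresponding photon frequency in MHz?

256 MHz

Convert to SI: p = 1.06 × 10^-6 eV/c = 5.6649 × 10^-34 kg·m/s.
The photon relation is f = pc/h, giving f = 2.563 × 10^8 Hz.
Converting to MHz: f = 256.3 MHz ≈ 256 MHz.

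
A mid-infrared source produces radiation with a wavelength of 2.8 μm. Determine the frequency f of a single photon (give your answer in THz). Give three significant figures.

First convert: λ = 2.8 μm = 2.8 × 10^-6 m.
Apply f = c/λ: f = 1.071 × 10^14 Hz.
Converting to THz: f = 107.1 THz ≈ 107 THz.

107 THz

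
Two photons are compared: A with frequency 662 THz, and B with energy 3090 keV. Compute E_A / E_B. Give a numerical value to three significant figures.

8.86 × 10^-7

E_A = 4.386 × 10^-19 J (from frequency = 662 THz, via E = hf).
E_B = 4.951 × 10^-13 J (from energy = 3090 keV, via E given directly).
Ratio = 4.386 × 10^-19 / 4.951 × 10^-13 = 8.86 × 10^-7.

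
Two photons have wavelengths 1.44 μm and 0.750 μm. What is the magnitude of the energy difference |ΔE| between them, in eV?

Using E = hc/λ: E₁ = 1.379e-19 J, E₂ = 2.649e-19 J.
|ΔE| = |1.379e-19 − 2.649e-19| = 1.27e-19 J = 0.792 eV.

0.792 eV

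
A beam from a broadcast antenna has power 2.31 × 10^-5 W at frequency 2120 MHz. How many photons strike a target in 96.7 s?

Total energy: E_total = P·t = 2.31 × 10^-5 × 96.7 = 0.002234 J.
Per-photon energy: E = 1.405 × 10^-24 J.
N = E_total / E_photon = 1.59 × 10^21.

1.59 × 10^21 photons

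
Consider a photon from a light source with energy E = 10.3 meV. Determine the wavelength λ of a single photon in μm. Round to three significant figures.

120 μm

In SI units: E = 10.3 meV = 1.6502e-21 J.
Apply λ = hc/E: λ = 1.204e-4 m.
Converting to μm: λ = 120.4 μm ≈ 120 μm.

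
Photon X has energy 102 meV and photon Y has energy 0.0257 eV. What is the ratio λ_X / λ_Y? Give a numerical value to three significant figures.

λ_X = 1.216·10^-5 m (from energy = 102 meV, via λ = hc/E).
λ_Y = 4.824·10^-5 m (from energy = 0.0257 eV, via λ = hc/E).
Ratio = 1.216·10^-5 / 4.824·10^-5 = 0.252.

0.252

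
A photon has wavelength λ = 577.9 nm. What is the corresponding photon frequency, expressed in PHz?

0.519 PHz

First convert: λ = 577.9 nm = 5.779e-7 m.
The photon relation is f = c/λ, giving f = 5.188e14 Hz.
Converting to PHz: f = 0.5188 PHz ≈ 0.519 PHz.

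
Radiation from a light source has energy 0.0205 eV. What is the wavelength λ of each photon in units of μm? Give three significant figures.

60.5 μm

Convert to SI: E = 0.0205 eV = 3.2845e-21 J.
The photon relation is λ = hc/E, giving λ = 6.048e-5 m.
Converting to μm: λ = 60.48 μm ≈ 60.5 μm.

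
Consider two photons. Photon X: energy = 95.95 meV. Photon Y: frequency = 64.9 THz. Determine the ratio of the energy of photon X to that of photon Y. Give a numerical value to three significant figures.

0.357

E_X = 1.537e-20 J (from energy = 95.95 meV, via E given directly).
E_Y = 4.300e-20 J (from frequency = 64.9 THz, via E = hf).
Ratio = 1.537e-20 / 4.300e-20 = 0.357.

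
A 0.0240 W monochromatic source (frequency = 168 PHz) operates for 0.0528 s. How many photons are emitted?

Total energy: E_total = P·t = 0.0240 × 0.0528 = 0.001267 J.
Per-photon energy: E = 1.113 × 10^-16 J.
N = E_total / E_photon = 1.14 × 10^13.

1.14 × 10^13 photons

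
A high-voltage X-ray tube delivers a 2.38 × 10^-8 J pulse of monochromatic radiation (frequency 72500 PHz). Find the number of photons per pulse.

4.95 × 10^5 photons

Per-photon energy: E = 4.804 × 10^-14 J (from frequency = 72500 PHz).
N = E_total / E_photon = 2.38 × 10^-8 J / 4.804 × 10^-14 J = 4.95 × 10^5.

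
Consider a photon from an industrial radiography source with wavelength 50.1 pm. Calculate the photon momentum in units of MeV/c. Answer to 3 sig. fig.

Take h = 6.62607015·10^-34 J·s, c = 2.99792458·10^8 m/s, 1 eV = 1.602176634·10^-19 J.
In SI units: λ = 50.1 pm = 5.01·10^-11 m.
Apply p = h/λ: p = 1.323·10^-23 kg·m/s.
Converting to MeV/c: p = 0.02475 MeV/c ≈ 0.0247 MeV/c.

0.0247 MeV/c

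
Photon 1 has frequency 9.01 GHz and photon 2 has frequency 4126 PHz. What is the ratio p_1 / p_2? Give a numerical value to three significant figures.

2.18 × 10^-9

p_1 = 1.991 × 10^-32 kg·m/s (from frequency = 9.01 GHz, via p = hf/c).
p_2 = 9.119 × 10^-24 kg·m/s (from frequency = 4126 PHz, via p = hf/c).
Ratio = 1.991 × 10^-32 / 9.119 × 10^-24 = 2.18 × 10^-9.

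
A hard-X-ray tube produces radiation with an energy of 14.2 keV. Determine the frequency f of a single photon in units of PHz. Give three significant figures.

In SI units: E = 14.2 keV = 2.2751 × 10^-15 J.
For a photon f = E/h, so f = 3.434 × 10^18 Hz.
Converting to PHz: f = 3434 PHz ≈ 3430 PHz.

3430 PHz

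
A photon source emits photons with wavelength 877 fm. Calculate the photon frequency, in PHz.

Convert to SI: λ = 877 fm = 8.77 × 10^-13 m.
Since f = c/λ for a photon, f = 3.418 × 10^20 Hz.
Converting to PHz: f = 341800 PHz ≈ 3.42 × 10^5 PHz.

3.42 × 10^5 PHz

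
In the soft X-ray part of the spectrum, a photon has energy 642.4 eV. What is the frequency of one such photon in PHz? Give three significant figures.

155 PHz

Convert to SI: E = 642.4 eV = 1.0292e-16 J.
Since f = E/h for a photon, f = 1.553e17 Hz.
Converting to PHz: f = 155.3 PHz ≈ 155 PHz.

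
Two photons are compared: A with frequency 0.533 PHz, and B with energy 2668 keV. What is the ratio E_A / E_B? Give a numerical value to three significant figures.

8.26 × 10^-7

E_A = 3.532 × 10^-19 J (from frequency = 0.533 PHz, via E = hf).
E_B = 4.275 × 10^-13 J (from energy = 2668 keV, via E given directly).
Ratio = 3.532 × 10^-19 / 4.275 × 10^-13 = 8.26 × 10^-7.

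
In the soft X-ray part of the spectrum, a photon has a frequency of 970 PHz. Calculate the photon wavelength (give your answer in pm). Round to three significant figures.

Use c = 2.99792458 × 10^8 m/s.
First convert: f = 970 PHz = 9.7 × 10^17 Hz.
Since λ = c/f for a photon, λ = 3.091 × 10^-10 m.
Converting to pm: λ = 309.1 pm ≈ 309 pm.

309 pm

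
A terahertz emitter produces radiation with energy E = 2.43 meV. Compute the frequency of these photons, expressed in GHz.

(h = 6.62607015 × 10^-34 J·s, 1 eV = 1.602176634 × 10^-19 J.)
Convert to SI: E = 2.43 meV = 3.8933 × 10^-22 J.
Since f = E/h for a photon, f = 5.876 × 10^11 Hz.
Converting to GHz: f = 587.6 GHz ≈ 588 GHz.

588 GHz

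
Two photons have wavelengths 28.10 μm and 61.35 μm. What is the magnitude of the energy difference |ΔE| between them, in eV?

Using E = hc/λ: E₁ = 7.0692e-21 J, E₂ = 3.2379e-21 J.
|ΔE| = |7.0692e-21 − 3.2379e-21| = 3.83e-21 J = 0.0239 eV.

0.0239 eV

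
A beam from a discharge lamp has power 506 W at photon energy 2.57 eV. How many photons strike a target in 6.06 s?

7.45e21 photons

Total energy: E_total = P·t = 506 × 6.06 = 3066 J.
Per-photon energy: E = 4.118e-19 J.
N = E_total / E_photon = 7.45e21.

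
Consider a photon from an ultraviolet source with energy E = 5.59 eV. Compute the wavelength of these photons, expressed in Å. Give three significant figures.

2220 Å

Take h = 6.62607015·10^-34 J·s, c = 2.99792458·10^8 m/s, 1 eV = 1.602176634·10^-19 J.
In SI units: E = 5.59 eV = 8.9562·10^-19 J.
Since λ = hc/E for a photon, λ = 2.218·10^-7 m.
Converting to Å: λ = 2218 Å ≈ 2220 Å.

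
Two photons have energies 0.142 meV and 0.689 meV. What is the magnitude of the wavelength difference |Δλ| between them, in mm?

Using λ = hc/E: λ₁ = 0.008731 m, λ₂ = 0.001799 m.
|Δλ| = |0.008731 − 0.001799| = 0.00693 m = 6.93 mm.

6.93 mm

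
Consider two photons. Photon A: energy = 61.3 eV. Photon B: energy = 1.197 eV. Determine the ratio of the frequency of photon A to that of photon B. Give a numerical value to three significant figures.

51.2

f_A = 1.482e16 Hz (from energy = 61.3 eV, via f = E/h).
f_B = 2.894e14 Hz (from energy = 1.197 eV, via f = E/h).
Ratio = 1.482e16 / 2.894e14 = 51.2.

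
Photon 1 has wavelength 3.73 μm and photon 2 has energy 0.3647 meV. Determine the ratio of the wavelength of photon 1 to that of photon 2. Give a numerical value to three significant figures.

1.10 × 10^-3

λ_1 = 3.730 × 10^-6 m (from wavelength = 3.73 μm, via λ given directly).
λ_2 = 0.003400 m (from energy = 0.3647 meV, via λ = hc/E).
Ratio = 3.730 × 10^-6 / 0.003400 = 1.10 × 10^-3.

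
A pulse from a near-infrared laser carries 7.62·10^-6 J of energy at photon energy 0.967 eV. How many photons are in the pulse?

4.92·10^13 photons

Per-photon energy: E = 1.549·10^-19 J (from energy = 0.967 eV).
N = E_total / E_photon = 7.62·10^-6 J / 1.549·10^-19 J = 4.92·10^13.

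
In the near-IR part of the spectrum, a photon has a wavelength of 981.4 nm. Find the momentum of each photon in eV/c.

Convert to SI: λ = 981.4 nm = 9.814e-7 m.
For a photon p = h/λ, so p = 6.752e-28 kg·m/s.
Converting to eV/c: p = 1.263 eV/c ≈ 1.26 eV/c.

1.26 eV/c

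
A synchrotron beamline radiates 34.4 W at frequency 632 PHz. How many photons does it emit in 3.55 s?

Total energy: E_total = P·t = 34.4 × 3.55 = 122.1 J.
Per-photon energy: E = 4.188e-16 J.
N = E_total / E_photon = 2.92e17.

2.92e17 photons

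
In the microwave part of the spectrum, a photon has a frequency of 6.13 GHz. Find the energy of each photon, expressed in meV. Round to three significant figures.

0.0254 meV

Take h = 6.62607015 × 10^-34 J·s, 1 eV = 1.602176634 × 10^-19 J.
In SI units: f = 6.13 GHz = 6.13 × 10^9 Hz.
Since E = hf for a photon, E = 4.062 × 10^-24 J.
Converting to meV: E = 0.02535 meV ≈ 0.0254 meV.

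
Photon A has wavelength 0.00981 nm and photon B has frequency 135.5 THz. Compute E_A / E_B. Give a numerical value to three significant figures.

E_A = 2.025 × 10^-14 J (from wavelength = 0.00981 nm, via E = hc/λ).
E_B = 8.978 × 10^-20 J (from frequency = 135.5 THz, via E = hf).
Ratio = 2.025 × 10^-14 / 8.978 × 10^-20 = 2.26 × 10^5.

2.26 × 10^5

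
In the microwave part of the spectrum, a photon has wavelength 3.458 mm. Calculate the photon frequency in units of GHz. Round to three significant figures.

First convert: λ = 3.458 mm = 0.003458 m.
For a photon f = c/λ, so f = 8.670e10 Hz.
Converting to GHz: f = 86.70 GHz ≈ 86.7 GHz.

86.7 GHz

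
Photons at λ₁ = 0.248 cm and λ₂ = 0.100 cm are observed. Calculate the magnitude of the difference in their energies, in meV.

0.740 meV

Using E = hc/λ: E₁ = 8.010e-23 J, E₂ = 1.986e-22 J.
|ΔE| = |8.010e-23 − 1.986e-22| = 1.19e-22 J = 0.740 meV.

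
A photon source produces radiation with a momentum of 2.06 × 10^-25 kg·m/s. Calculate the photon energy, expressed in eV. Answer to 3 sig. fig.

Take c = 2.99792458 × 10^8 m/s, 1 eV = 1.602176634 × 10^-19 J.
The photon relation is E = pc, giving E = 6.176 × 10^-17 J.
Converting to eV: E = 385.5 eV ≈ 385 eV.

385 eV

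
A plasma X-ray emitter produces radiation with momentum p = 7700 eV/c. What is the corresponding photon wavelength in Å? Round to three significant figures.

Use h = 6.62607015e-34 J·s, c = 2.99792458e8 m/s, 1 eV = 1.602176634e-19 J.
In SI units: p = 7700 eV/c = 4.1151e-24 kg·m/s.
For a photon λ = h/p, so λ = 1.610e-10 m.
Converting to Å: λ = 1.610 Å ≈ 1.61 Å.

1.61 Å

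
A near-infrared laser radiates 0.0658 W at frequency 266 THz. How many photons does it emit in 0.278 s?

Total energy: E_total = P·t = 0.0658 × 0.278 = 0.01829 J.
Per-photon energy: E = 1.763e-19 J.
N = E_total / E_photon = 1.04e17.

1.04e17 photons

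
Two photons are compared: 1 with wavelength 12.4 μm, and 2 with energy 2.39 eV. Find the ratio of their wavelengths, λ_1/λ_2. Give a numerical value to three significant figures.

23.9

λ_1 = 1.240 × 10^-5 m (from wavelength = 12.4 μm, via λ given directly).
λ_2 = 5.188 × 10^-7 m (from energy = 2.39 eV, via λ = hc/E).
Ratio = 1.240 × 10^-5 / 5.188 × 10^-7 = 23.9.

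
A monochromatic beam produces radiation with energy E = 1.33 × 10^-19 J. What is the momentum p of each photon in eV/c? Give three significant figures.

The photon relation is p = E/c, giving p = 4.436 × 10^-28 kg·m/s.
Converting to eV/c: p = 0.8301 eV/c ≈ 0.830 eV/c.

0.830 eV/c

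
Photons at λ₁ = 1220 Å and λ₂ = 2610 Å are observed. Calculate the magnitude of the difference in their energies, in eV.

Using E = hc/λ: E₁ = 1.628 × 10^-18 J, E₂ = 7.611 × 10^-19 J.
|ΔE| = |1.628 × 10^-18 − 7.611 × 10^-19| = 8.67 × 10^-19 J = 5.41 eV.

5.41 eV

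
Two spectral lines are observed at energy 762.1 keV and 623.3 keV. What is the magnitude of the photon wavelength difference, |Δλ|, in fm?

Using λ = hc/E: λ₁ = 1.6269 × 10^-12 m, λ₂ = 1.9892 × 10^-12 m.
|Δλ| = |1.6269 × 10^-12 − 1.9892 × 10^-12| = 3.62 × 10^-13 m = 362 fm.

362 fm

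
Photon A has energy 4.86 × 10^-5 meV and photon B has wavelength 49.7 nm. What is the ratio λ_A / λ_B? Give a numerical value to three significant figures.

λ_A = 25.51 m (from energy = 4.86 × 10^-5 meV, via λ = hc/E).
λ_B = 4.970 × 10^-8 m (from wavelength = 49.7 nm, via λ given directly).
Ratio = 25.51 / 4.970 × 10^-8 = 5.13 × 10^8.

5.13 × 10^8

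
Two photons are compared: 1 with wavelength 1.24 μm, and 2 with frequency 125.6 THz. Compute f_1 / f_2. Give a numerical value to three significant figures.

1.92

f_1 = 2.418e14 Hz (from wavelength = 1.24 μm, via f = c/λ).
f_2 = 1.256e14 Hz (from frequency = 125.6 THz, via f given directly).
Ratio = 2.418e14 / 1.256e14 = 1.92.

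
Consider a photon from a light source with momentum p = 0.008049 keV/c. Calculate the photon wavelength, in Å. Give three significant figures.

Use h = 6.62607015 × 10^-34 J·s, c = 2.99792458 × 10^8 m/s, 1 eV = 1.602176634 × 10^-19 J.
In SI units: p = 0.008049 keV/c = 4.3016 × 10^-27 kg·m/s.
Since λ = h/p for a photon, λ = 1.540 × 10^-7 m.
Converting to Å: λ = 1540 Å ≈ 1540 Å.

1540 Å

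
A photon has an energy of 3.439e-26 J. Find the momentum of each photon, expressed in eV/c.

The photon relation is p = E/c, giving p = 1.147e-34 kg·m/s.
Converting to eV/c: p = 2.146e-7 eV/c ≈ 2.15e-7 eV/c.

2.15e-7 eV/c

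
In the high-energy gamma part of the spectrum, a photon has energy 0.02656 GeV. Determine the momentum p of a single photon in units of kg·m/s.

(c = 2.99792458 × 10^8 m/s, 1 eV = 1.602176634 × 10^-19 J.)
In SI units: E = 0.02656 GeV = 4.2554 × 10^-12 J.
Apply p = E/c: p = 1.419 × 10^-20 kg·m/s.
So p ≈ 1.42 × 10^-20 kg·m/s.

1.42 × 10^-20 kg·m/s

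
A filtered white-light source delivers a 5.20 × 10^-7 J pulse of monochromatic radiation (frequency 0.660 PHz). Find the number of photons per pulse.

Per-photon energy: E = 4.373 × 10^-19 J (from frequency = 0.660 PHz).
N = E_total / E_photon = 5.20 × 10^-7 J / 4.373 × 10^-19 J = 1.19 × 10^12.

1.19 × 10^12 photons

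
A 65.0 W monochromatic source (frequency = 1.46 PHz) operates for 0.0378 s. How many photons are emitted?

Total energy: E_total = P·t = 65.0 × 0.0378 = 2.457 J.
Per-photon energy: E = 9.674 × 10^-19 J.
N = E_total / E_photon = 2.54 × 10^18.

2.54 × 10^18 photons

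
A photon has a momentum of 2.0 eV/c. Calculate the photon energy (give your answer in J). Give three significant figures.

3.20e-19 J

In SI units: p = 2.0 eV/c = 1.0689e-27 kg·m/s.
Apply E = pc: E = 3.204e-19 J.
So E ≈ 3.20e-19 J.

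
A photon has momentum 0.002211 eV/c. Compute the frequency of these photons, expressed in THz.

(h = 6.62607015 × 10^-34 J·s, c = 2.99792458 × 10^8 m/s, 1 eV = 1.602176634 × 10^-19 J.)
Convert to SI: p = 0.002211 eV/c = 1.1816 × 10^-30 kg·m/s.
Since f = pc/h for a photon, f = 5.346 × 10^11 Hz.
Converting to THz: f = 0.5346 THz ≈ 0.535 THz.

0.535 THz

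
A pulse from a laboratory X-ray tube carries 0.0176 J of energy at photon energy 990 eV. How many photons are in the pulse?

1.11·10^14 photons

Per-photon energy: E = 1.586·10^-16 J (from energy = 990 eV).
N = E_total / E_photon = 0.0176 J / 1.586·10^-16 J = 1.11·10^14.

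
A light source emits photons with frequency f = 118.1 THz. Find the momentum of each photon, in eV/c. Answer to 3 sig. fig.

First convert: f = 118.1 THz = 1.181e14 Hz.
For a photon p = hf/c, so p = 2.610e-28 kg·m/s.
Converting to eV/c: p = 0.4884 eV/c ≈ 0.488 eV/c.

0.488 eV/c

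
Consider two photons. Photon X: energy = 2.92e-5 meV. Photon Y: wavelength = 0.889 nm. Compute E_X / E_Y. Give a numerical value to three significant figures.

E_X = 4.678e-27 J (from energy = 2.92e-5 meV, via E given directly).
E_Y = 2.234e-16 J (from wavelength = 0.889 nm, via E = hc/λ).
Ratio = 4.678e-27 / 2.234e-16 = 2.09e-11.

2.09e-11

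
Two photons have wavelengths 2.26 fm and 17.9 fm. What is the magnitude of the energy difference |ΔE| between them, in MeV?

479 MeV

Using E = hc/λ: E₁ = 8.790e-11 J, E₂ = 1.110e-11 J.
|ΔE| = |8.790e-11 − 1.110e-11| = 7.68e-11 J = 479 MeV.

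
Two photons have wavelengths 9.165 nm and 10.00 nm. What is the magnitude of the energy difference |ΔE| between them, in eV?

11.3 eV

Using E = hc/λ: E₁ = 2.1674·10^-17 J, E₂ = 1.9864·10^-17 J.
|ΔE| = |2.1674·10^-17 − 1.9864·10^-17| = 1.81·10^-18 J = 11.3 eV.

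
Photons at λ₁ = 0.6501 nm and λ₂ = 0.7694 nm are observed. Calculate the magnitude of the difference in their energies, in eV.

Using E = hc/λ: E₁ = 3.0556 × 10^-16 J, E₂ = 2.5818 × 10^-16 J.
|ΔE| = |3.0556 × 10^-16 − 2.5818 × 10^-16| = 4.74 × 10^-17 J = 296 eV.

296 eV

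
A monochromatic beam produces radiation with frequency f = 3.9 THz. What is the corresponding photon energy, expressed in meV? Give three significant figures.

16.1 meV

Take h = 6.62607015e-34 J·s, 1 eV = 1.602176634e-19 J.
In SI units: f = 3.9 THz = 3.9e12 Hz.
Since E = hf for a photon, E = 2.584e-21 J.
Converting to meV: E = 16.13 meV ≈ 16.1 meV.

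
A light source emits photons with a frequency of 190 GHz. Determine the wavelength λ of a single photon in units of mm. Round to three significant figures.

Convert to SI: f = 190 GHz = 1.9 × 10^11 Hz.
Since λ = c/f for a photon, λ = 0.001578 m.
Converting to mm: λ = 1.578 mm ≈ 1.58 mm.

1.58 mm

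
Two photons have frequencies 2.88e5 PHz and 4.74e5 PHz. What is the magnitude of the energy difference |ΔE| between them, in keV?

Using E = hf: E₁ = 1.908e-13 J, E₂ = 3.141e-13 J.
|ΔE| = |1.908e-13 − 3.141e-13| = 1.23e-13 J = 769 keV.

769 keV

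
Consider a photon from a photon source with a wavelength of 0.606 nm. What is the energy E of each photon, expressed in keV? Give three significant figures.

2.05 keV

(h = 6.62607015e-34 J·s, c = 2.99792458e8 m/s, 1 eV = 1.602176634e-19 J.)
First convert: λ = 0.606 nm = 6.06e-10 m.
For a photon E = hc/λ, so E = 3.278e-16 J.
Converting to keV: E = 2.046 keV ≈ 2.05 keV.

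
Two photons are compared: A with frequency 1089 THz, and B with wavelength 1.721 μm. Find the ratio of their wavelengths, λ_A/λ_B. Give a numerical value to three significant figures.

0.160

λ_A = 2.753 × 10^-7 m (from frequency = 1089 THz, via λ = c/f).
λ_B = 1.721 × 10^-6 m (from wavelength = 1.721 μm, via λ given directly).
Ratio = 2.753 × 10^-7 / 1.721 × 10^-6 = 0.160.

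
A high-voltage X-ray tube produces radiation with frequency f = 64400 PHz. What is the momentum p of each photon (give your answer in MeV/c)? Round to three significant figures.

0.266 MeV/c

Convert to SI: f = 64400 PHz = 6.44e19 Hz.
For a photon p = hf/c, so p = 1.423e-22 kg·m/s.
Converting to MeV/c: p = 0.2663 MeV/c ≈ 0.266 MeV/c.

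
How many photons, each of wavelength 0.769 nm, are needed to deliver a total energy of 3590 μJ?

1.39e13 photons

Per-photon energy: E = 2.583e-16 J (from wavelength = 0.769 nm).
N = E_total / E_photon = 0.00359 J / 2.583e-16 J = 1.39e13.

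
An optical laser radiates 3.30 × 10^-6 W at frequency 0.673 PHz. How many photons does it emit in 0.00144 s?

Total energy: E_total = P·t = 3.30 × 10^-6 × 0.00144 = 4.752 × 10^-9 J.
Per-photon energy: E = 4.459 × 10^-19 J.
N = E_total / E_photon = 1.07 × 10^10.

1.07 × 10^10 photons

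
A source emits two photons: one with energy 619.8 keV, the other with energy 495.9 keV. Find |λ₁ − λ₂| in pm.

0.500 pm

Using λ = hc/E: λ₁ = 2.0004·10^-12 m, λ₂ = 2.5002·10^-12 m.
|Δλ| = |2.0004·10^-12 − 2.5002·10^-12| = 5.00·10^-13 m = 0.500 pm.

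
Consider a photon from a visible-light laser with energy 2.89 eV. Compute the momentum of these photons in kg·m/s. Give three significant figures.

Convert to SI: E = 2.89 eV = 4.6303e-19 J.
Since p = E/c for a photon, p = 1.544e-27 kg·m/s.
So p ≈ 1.54e-27 kg·m/s.

1.54e-27 kg·m/s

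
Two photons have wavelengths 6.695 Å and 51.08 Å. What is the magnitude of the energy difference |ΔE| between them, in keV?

Using E = hc/λ: E₁ = 2.9671 × 10^-16 J, E₂ = 3.8889 × 10^-17 J.
|ΔE| = |2.9671 × 10^-16 − 3.8889 × 10^-17| = 2.58 × 10^-16 J = 1.61 keV.

1.61 keV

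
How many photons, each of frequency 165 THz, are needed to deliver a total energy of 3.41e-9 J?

3.12e10 photons

Per-photon energy: E = 1.093e-19 J (from frequency = 165 THz).
N = E_total / E_photon = 3.41e-9 J / 1.093e-19 J = 3.12e10.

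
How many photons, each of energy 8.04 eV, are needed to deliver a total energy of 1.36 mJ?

Per-photon energy: E = 1.288·10^-18 J (from energy = 8.04 eV).
N = E_total / E_photon = 0.00136 J / 1.288·10^-18 J = 1.06·10^15.

1.06·10^15 photons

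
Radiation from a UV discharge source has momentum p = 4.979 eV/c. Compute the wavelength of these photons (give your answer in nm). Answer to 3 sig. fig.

First convert: p = 4.979 eV/c = 2.6609e-27 kg·m/s.
For a photon λ = h/p, so λ = 2.490e-7 m.
Converting to nm: λ = 249.0 nm ≈ 249 nm.

249 nm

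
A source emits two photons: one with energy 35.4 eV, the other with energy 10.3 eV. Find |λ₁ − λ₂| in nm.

Using λ = hc/E: λ₁ = 3.502 × 10^-8 m, λ₂ = 1.204 × 10^-7 m.
|Δλ| = |3.502 × 10^-8 − 1.204 × 10^-7| = 8.53 × 10^-8 m = 85.3 nm.

85.3 nm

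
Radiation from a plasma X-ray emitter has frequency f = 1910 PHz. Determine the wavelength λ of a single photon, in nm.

First convert: f = 1910 PHz = 1.91e18 Hz.
For a photon λ = c/f, so λ = 1.570e-10 m.
Converting to nm: λ = 0.1570 nm ≈ 0.157 nm.

0.157 nm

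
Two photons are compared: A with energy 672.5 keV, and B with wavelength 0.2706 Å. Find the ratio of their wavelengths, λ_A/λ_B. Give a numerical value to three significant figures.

0.0681

λ_A = 1.844e-12 m (from energy = 672.5 keV, via λ = hc/E).
λ_B = 2.706e-11 m (from wavelength = 0.2706 Å, via λ given directly).
Ratio = 1.844e-12 / 2.706e-11 = 0.0681.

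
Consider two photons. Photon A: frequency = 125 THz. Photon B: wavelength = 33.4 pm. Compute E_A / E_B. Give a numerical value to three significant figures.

1.39 × 10^-5

E_A = 8.283 × 10^-20 J (from frequency = 125 THz, via E = hf).
E_B = 5.947 × 10^-15 J (from wavelength = 33.4 pm, via E = hc/λ).
Ratio = 8.283 × 10^-20 / 5.947 × 10^-15 = 1.39 × 10^-5.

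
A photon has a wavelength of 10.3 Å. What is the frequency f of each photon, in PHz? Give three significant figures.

291 PHz

In SI units: λ = 10.3 Å = 1.03 × 10^-9 m.
The photon relation is f = c/λ, giving f = 2.911 × 10^17 Hz.
Converting to PHz: f = 291.1 PHz ≈ 291 PHz.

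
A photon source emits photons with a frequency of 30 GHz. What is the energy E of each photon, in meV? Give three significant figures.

In SI units: f = 30 GHz = 3.0e10 Hz.
The photon relation is E = hf, giving E = 1.988e-23 J.
Converting to meV: E = 0.1241 meV ≈ 0.124 meV.

0.124 meV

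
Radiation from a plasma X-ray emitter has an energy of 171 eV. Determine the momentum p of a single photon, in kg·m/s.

9.14 × 10^-26 kg·m/s

First convert: E = 171 eV = 2.7397 × 10^-17 J.
The photon relation is p = E/c, giving p = 9.139 × 10^-26 kg·m/s.
So p ≈ 9.14 × 10^-26 kg·m/s.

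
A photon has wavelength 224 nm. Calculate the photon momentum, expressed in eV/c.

5.54 eV/c

First convert: λ = 224 nm = 2.24 × 10^-7 m.
Since p = h/λ for a photon, p = 2.958 × 10^-27 kg·m/s.
Converting to eV/c: p = 5.535 eV/c ≈ 5.54 eV/c.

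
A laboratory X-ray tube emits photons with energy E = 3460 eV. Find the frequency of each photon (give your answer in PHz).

837 PHz

Use h = 6.62607015e-34 J·s, 1 eV = 1.602176634e-19 J.
First convert: E = 3460 eV = 5.5435e-16 J.
The photon relation is f = E/h, giving f = 8.366e17 Hz.
Converting to PHz: f = 836.6 PHz ≈ 837 PHz.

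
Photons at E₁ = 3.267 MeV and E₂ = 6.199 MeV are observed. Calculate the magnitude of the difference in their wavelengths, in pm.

Using λ = hc/E: λ₁ = 3.7950e-13 m, λ₂ = 2.0001e-13 m.
|Δλ| = |3.7950e-13 − 2.0001e-13| = 1.79e-13 m = 0.179 pm.

0.179 pm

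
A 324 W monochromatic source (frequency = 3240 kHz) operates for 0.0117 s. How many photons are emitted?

1.77 × 10^27 photons

Total energy: E_total = P·t = 324 × 0.0117 = 3.791 J.
Per-photon energy: E = 2.147 × 10^-27 J.
N = E_total / E_photon = 1.77 × 10^27.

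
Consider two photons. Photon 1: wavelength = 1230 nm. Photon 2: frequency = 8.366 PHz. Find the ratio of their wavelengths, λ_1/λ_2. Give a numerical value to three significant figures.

34.3

λ_1 = 1.230 × 10^-6 m (from wavelength = 1230 nm, via λ given directly).
λ_2 = 3.583 × 10^-8 m (from frequency = 8.366 PHz, via λ = c/f).
Ratio = 1.230 × 10^-6 / 3.583 × 10^-8 = 34.3.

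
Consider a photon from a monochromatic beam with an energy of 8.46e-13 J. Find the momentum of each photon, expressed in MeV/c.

5.28 MeV/c

For a photon p = E/c, so p = 2.822e-21 kg·m/s.
Converting to MeV/c: p = 5.280 MeV/c ≈ 5.28 MeV/c.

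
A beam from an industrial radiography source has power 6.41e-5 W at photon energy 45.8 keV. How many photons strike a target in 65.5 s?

5.72e11 photons

Total energy: E_total = P·t = 6.41e-5 × 65.5 = 0.004199 J.
Per-photon energy: E = 7.338e-15 J.
N = E_total / E_photon = 5.72e11.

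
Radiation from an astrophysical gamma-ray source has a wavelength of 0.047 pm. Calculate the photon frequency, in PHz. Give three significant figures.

Take c = 2.99792458e8 m/s.
First convert: λ = 0.047 pm = 4.7e-14 m.
Apply f = c/λ: f = 6.379e21 Hz.
Converting to PHz: f = 6.379e6 PHz ≈ 6.38e6 PHz.

6.38e6 PHz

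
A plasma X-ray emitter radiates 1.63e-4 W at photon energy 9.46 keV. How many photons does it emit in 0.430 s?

4.62e10 photons

Total energy: E_total = P·t = 1.63e-4 × 0.430 = 7.009e-5 J.
Per-photon energy: E = 1.516e-15 J.
N = E_total / E_photon = 4.62e10.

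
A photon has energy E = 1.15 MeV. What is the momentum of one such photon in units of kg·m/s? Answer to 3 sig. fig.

In SI units: E = 1.15 MeV = 1.8425e-13 J.
Apply p = E/c: p = 6.146e-22 kg·m/s.
So p ≈ 6.15e-22 kg·m/s.

6.15e-22 kg·m/s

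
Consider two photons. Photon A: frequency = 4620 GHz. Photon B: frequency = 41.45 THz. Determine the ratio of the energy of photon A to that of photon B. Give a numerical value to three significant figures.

0.111

E_A = 3.061e-21 J (from frequency = 4620 GHz, via E = hf).
E_B = 2.747e-20 J (from frequency = 41.45 THz, via E = hf).
Ratio = 3.061e-21 / 2.747e-20 = 0.111.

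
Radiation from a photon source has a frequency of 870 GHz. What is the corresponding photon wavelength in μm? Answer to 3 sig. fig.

In SI units: f = 870 GHz = 8.70e11 Hz.
Apply λ = c/f: λ = 3.446e-4 m.
Converting to μm: λ = 344.6 μm ≈ 345 μm.

345 μm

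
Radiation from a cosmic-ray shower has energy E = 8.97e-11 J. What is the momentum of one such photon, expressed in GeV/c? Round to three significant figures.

For a photon p = E/c, so p = 2.992e-19 kg·m/s.
Converting to GeV/c: p = 0.5599 GeV/c ≈ 0.560 GeV/c.

0.560 GeV/c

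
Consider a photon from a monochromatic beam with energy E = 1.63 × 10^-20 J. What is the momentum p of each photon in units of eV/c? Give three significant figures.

0.102 eV/c

For a photon p = E/c, so p = 5.437 × 10^-29 kg·m/s.
Converting to eV/c: p = 0.1017 eV/c ≈ 0.102 eV/c.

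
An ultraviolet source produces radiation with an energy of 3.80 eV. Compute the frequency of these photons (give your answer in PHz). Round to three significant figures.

First convert: E = 3.80 eV = 6.0883 × 10^-19 J.
Since f = E/h for a photon, f = 9.188 × 10^14 Hz.
Converting to PHz: f = 0.9188 PHz ≈ 0.919 PHz.

0.919 PHz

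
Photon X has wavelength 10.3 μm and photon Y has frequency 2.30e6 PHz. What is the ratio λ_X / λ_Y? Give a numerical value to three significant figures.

7.90e7

λ_X = 1.030e-5 m (from wavelength = 10.3 μm, via λ given directly).
λ_Y = 1.303e-13 m (from frequency = 2.30e6 PHz, via λ = c/f).
Ratio = 1.030e-5 / 1.303e-13 = 7.90e7.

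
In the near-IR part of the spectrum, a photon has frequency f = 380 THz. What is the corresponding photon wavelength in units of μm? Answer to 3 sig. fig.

0.789 μm

First convert: f = 380 THz = 3.8 × 10^14 Hz.
Since λ = c/f for a photon, λ = 7.889 × 10^-7 m.
Converting to μm: λ = 0.7889 μm ≈ 0.789 μm.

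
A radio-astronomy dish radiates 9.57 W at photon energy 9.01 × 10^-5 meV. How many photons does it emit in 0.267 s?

Total energy: E_total = P·t = 9.57 × 0.267 = 2.555 J.
Per-photon energy: E = 1.444 × 10^-26 J.
N = E_total / E_photon = 1.77 × 10^26.

1.77 × 10^26 photons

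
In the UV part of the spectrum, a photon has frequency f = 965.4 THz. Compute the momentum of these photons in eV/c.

3.99 eV/c

Use h = 6.62607015·10^-34 J·s, c = 2.99792458·10^8 m/s, 1 eV = 1.602176634·10^-19 J.
Convert to SI: f = 965.4 THz = 9.654·10^14 Hz.
The photon relation is p = hf/c, giving p = 2.134·10^-27 kg·m/s.
Converting to eV/c: p = 3.993 eV/c ≈ 3.99 eV/c.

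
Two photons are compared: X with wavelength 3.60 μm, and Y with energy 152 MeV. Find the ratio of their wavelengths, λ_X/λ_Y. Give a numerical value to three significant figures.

λ_X = 3.600e-6 m (from wavelength = 3.60 μm, via λ given directly).
λ_Y = 8.157e-15 m (from energy = 152 MeV, via λ = hc/E).
Ratio = 3.600e-6 / 8.157e-15 = 4.41e8.

4.41e8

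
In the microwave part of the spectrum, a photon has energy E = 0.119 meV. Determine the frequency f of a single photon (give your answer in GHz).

28.8 GHz

Use h = 6.62607015 × 10^-34 J·s, 1 eV = 1.602176634 × 10^-19 J.
In SI units: E = 0.119 meV = 1.9066 × 10^-23 J.
For a photon f = E/h, so f = 2.877 × 10^10 Hz.
Converting to GHz: f = 28.77 GHz ≈ 28.8 GHz.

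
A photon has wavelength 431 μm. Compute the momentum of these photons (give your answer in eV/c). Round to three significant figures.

Convert to SI: λ = 431 μm = 4.31 × 10^-4 m.
For a photon p = h/λ, so p = 1.537 × 10^-30 kg·m/s.
Converting to eV/c: p = 0.002877 eV/c ≈ 2.88 × 10^-3 eV/c.

2.88 × 10^-3 eV/c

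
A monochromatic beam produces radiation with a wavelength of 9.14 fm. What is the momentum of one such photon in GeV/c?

0.136 GeV/c

Convert to SI: λ = 9.14 fm = 9.14 × 10^-15 m.
For a photon p = h/λ, so p = 7.250 × 10^-20 kg·m/s.
Converting to GeV/c: p = 0.1357 GeV/c ≈ 0.136 GeV/c.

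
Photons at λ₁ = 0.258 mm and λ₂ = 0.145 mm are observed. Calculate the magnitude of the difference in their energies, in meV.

Using E = hc/λ: E₁ = 7.699·10^-22 J, E₂ = 1.370·10^-21 J.
|ΔE| = |7.699·10^-22 − 1.370·10^-21| = 6.00·10^-22 J = 3.75 meV.

3.75 meV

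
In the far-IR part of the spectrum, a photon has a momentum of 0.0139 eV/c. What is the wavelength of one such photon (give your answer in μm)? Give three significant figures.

89.2 μm

First convert: p = 0.0139 eV/c = 7.4286e-30 kg·m/s.
Since λ = h/p for a photon, λ = 8.920e-5 m.
Converting to μm: λ = 89.20 μm ≈ 89.2 μm.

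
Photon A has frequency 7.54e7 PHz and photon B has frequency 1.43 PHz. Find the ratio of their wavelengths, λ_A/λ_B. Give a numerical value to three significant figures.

1.90e-8

λ_A = 3.976e-15 m (from frequency = 7.54e7 PHz, via λ = c/f).
λ_B = 2.096e-7 m (from frequency = 1.43 PHz, via λ = c/f).
Ratio = 3.976e-15 / 2.096e-7 = 1.90e-8.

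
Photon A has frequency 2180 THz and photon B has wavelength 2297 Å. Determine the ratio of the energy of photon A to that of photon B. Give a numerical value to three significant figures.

E_A = 1.444 × 10^-18 J (from frequency = 2180 THz, via E = hf).
E_B = 8.648 × 10^-19 J (from wavelength = 2297 Å, via E = hc/λ).
Ratio = 1.444 × 10^-18 / 8.648 × 10^-19 = 1.67.

1.67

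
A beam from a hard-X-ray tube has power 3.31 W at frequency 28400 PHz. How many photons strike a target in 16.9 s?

2.97e15 photons

Total energy: E_total = P·t = 3.31 × 16.9 = 55.94 J.
Per-photon energy: E = 1.882e-14 J.
N = E_total / E_photon = 2.97e15.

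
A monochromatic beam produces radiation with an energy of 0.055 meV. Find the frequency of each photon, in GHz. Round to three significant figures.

13.3 GHz

First convert: E = 0.055 meV = 8.8120 × 10^-24 J.
The photon relation is f = E/h, giving f = 1.330 × 10^10 Hz.
Converting to GHz: f = 13.30 GHz ≈ 13.3 GHz.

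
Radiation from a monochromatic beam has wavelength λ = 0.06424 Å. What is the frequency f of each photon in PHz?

First convert: λ = 0.06424 Å = 6.424e-12 m.
For a photon f = c/λ, so f = 4.667e19 Hz.
Converting to PHz: f = 46670 PHz ≈ 4.67e4 PHz.

4.67e4 PHz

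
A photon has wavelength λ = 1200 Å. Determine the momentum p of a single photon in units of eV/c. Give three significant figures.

10.3 eV/c

Convert to SI: λ = 1200 Å = 1.2 × 10^-7 m.
For a photon p = h/λ, so p = 5.522 × 10^-27 kg·m/s.
Converting to eV/c: p = 10.33 eV/c ≈ 10.3 eV/c.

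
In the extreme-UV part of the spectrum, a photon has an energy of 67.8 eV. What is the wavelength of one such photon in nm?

18.3 nm

Take h = 6.62607015 × 10^-34 J·s, c = 2.99792458 × 10^8 m/s, 1 eV = 1.602176634 × 10^-19 J.
In SI units: E = 67.8 eV = 1.0863 × 10^-17 J.
For a photon λ = hc/E, so λ = 1.829 × 10^-8 m.
Converting to nm: λ = 18.29 nm ≈ 18.3 nm.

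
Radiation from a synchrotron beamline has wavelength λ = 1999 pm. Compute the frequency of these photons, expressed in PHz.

150 PHz

In SI units: λ = 1999 pm = 1.999 × 10^-9 m.
The photon relation is f = c/λ, giving f = 1.500 × 10^17 Hz.
Converting to PHz: f = 150.0 PHz ≈ 150 PHz.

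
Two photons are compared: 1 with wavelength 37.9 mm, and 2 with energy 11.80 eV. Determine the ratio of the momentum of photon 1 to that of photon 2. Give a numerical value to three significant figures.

p_1 = 1.748 × 10^-32 kg·m/s (from wavelength = 37.9 mm, via p = h/λ).
p_2 = 6.306 × 10^-27 kg·m/s (from energy = 11.80 eV, via p = E/c).
Ratio = 1.748 × 10^-32 / 6.306 × 10^-27 = 2.77 × 10^-6.

2.77 × 10^-6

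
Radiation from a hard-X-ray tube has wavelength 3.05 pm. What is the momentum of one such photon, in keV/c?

407 keV/c

Convert to SI: λ = 3.05 pm = 3.05e-12 m.
The photon relation is p = h/λ, giving p = 2.172e-22 kg·m/s.
Converting to keV/c: p = 406.5 keV/c ≈ 407 keV/c.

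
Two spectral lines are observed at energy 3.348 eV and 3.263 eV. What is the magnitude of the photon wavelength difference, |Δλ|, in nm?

Using λ = hc/E: λ₁ = 3.7032 × 10^-7 m, λ₂ = 3.7997 × 10^-7 m.
|Δλ| = |3.7032 × 10^-7 − 3.7997 × 10^-7| = 9.65 × 10^-9 m = 9.65 nm.

9.65 nm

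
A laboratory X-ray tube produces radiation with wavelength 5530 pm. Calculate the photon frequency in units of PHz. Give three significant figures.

Convert to SI: λ = 5530 pm = 5.53 × 10^-9 m.
For a photon f = c/λ, so f = 5.421 × 10^16 Hz.
Converting to PHz: f = 54.21 PHz ≈ 54.2 PHz.

54.2 PHz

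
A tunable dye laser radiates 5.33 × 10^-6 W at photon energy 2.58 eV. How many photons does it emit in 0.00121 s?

1.56 × 10^10 photons

Total energy: E_total = P·t = 5.33 × 10^-6 × 0.00121 = 6.449 × 10^-9 J.
Per-photon energy: E = 4.134 × 10^-19 J.
N = E_total / E_photon = 1.56 × 10^10.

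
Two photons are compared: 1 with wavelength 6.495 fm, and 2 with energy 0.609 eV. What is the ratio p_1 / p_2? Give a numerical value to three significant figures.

p_1 = 1.020e-19 kg·m/s (from wavelength = 6.495 fm, via p = h/λ).
p_2 = 3.255e-28 kg·m/s (from energy = 0.609 eV, via p = E/c).
Ratio = 1.020e-19 / 3.255e-28 = 3.13e8.

3.13e8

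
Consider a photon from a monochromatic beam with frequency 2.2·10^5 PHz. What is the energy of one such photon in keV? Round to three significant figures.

Convert to SI: f = 2.2·10^5 PHz = 2.2·10^20 Hz.
For a photon E = hf, so E = 1.458·10^-13 J.
Converting to keV: E = 909.8 keV ≈ 910 keV.

910 keV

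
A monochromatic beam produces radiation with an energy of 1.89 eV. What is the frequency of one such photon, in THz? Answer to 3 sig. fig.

First convert: E = 1.89 eV = 3.0281e-19 J.
The photon relation is f = E/h, giving f = 4.570e14 Hz.
Converting to THz: f = 457.0 THz ≈ 457 THz.

457 THz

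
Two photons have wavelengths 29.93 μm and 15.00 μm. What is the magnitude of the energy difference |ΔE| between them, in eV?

Using E = hc/λ: E₁ = 6.6370·10^-21 J, E₂ = 1.3243·10^-20 J.
|ΔE| = |6.6370·10^-21 − 1.3243·10^-20| = 6.61·10^-21 J = 0.0412 eV.

0.0412 eV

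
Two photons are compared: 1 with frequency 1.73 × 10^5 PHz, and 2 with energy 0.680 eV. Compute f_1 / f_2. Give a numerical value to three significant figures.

f_1 = 1.730 × 10^20 Hz (from frequency = 1.73 × 10^5 PHz, via f given directly).
f_2 = 1.644 × 10^14 Hz (from energy = 0.680 eV, via f = E/h).
Ratio = 1.730 × 10^20 / 1.644 × 10^14 = 1.05 × 10^6.

1.05 × 10^6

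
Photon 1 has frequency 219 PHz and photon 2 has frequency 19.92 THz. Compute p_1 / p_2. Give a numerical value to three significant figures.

p_1 = 4.840e-25 kg·m/s (from frequency = 219 PHz, via p = hf/c).
p_2 = 4.403e-29 kg·m/s (from frequency = 19.92 THz, via p = hf/c).
Ratio = 4.840e-25 / 4.403e-29 = 1.10e4.

1.10e4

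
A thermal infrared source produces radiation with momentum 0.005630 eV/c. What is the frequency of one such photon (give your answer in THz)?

1.36 THz

First convert: p = 0.005630 eV/c = 3.0088 × 10^-30 kg·m/s.
Apply f = pc/h: f = 1.361 × 10^12 Hz.
Converting to THz: f = 1.361 THz ≈ 1.36 THz.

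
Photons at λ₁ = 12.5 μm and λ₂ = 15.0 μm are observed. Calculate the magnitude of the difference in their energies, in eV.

0.0165 eV

Using E = hc/λ: E₁ = 1.589 × 10^-20 J, E₂ = 1.324 × 10^-20 J.
|ΔE| = |1.589 × 10^-20 − 1.324 × 10^-20| = 2.65 × 10^-21 J = 0.0165 eV.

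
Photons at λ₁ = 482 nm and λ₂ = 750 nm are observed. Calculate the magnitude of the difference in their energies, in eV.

0.919 eV

Using E = hc/λ: E₁ = 4.121e-19 J, E₂ = 2.649e-19 J.
|ΔE| = |4.121e-19 − 2.649e-19| = 1.47e-19 J = 0.919 eV.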